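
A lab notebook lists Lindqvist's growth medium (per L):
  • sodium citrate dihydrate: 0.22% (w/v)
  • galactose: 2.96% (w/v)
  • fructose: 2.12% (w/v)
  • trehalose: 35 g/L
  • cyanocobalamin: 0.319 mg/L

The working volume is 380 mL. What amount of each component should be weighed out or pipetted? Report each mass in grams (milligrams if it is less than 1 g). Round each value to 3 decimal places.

Working volume: 380 mL = 0.38 L.
sodium citrate dihydrate: 0.22% w/v = 2.2 g/L → 2.2 × 0.38 L = 0.836 g = 836.000 mg
galactose: 2.96% w/v = 29.6 g/L → 29.6 × 0.38 L = 11.248 g
fructose: 2.12% w/v = 21.2 g/L → 21.2 × 0.38 L = 8.056 g
trehalose: 35 g/L × 0.38 L = 13.300 g
cyanocobalamin: 0.319 mg/L × 0.38 L = 0.121 mg

sodium citrate dihydrate 836.000 mg; galactose 11.248 g; fructose 8.056 g; trehalose 13.300 g; cyanocobalamin 0.121 mg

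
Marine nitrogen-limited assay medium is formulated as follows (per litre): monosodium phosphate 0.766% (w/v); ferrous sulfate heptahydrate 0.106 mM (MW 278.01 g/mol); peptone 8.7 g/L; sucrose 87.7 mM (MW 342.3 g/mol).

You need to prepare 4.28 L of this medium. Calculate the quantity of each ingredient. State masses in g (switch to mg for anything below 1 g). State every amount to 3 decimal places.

monosodium phosphate 32.785 g; ferrous sulfate heptahydrate 126.128 mg; peptone 37.236 g; sucrose 128.484 g

Working volume: 4.28 L.
monosodium phosphate: 0.766% w/v = 7.66 g/L → 7.66 × 4.28 L = 32.785 g
ferrous sulfate heptahydrate: 0.106 mmol/L × 278.01 mg/mmol × 4.28 L = 126.128 mg
peptone: 8.7 g/L × 4.28 L = 37.236 g
sucrose: 87.7 mmol/L × 342.3 g/mol × 4.28 L ÷ 1000 = 128.484 g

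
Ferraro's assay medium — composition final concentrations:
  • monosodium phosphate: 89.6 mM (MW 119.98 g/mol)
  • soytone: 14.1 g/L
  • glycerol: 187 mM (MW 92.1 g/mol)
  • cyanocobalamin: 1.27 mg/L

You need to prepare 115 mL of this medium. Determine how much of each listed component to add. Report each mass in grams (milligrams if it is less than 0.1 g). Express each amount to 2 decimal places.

monosodium phosphate 1.24 g; soytone 1.62 g; glycerol 1.98 g; cyanocobalamin 0.15 mg

Scale factor relative to 1 L: 0.115.
monosodium phosphate: 89.6 mmol/L × 119.98 g/mol × 0.115 L ÷ 1000 = 1.24 g
soytone: 14.1 g/L × 0.115 L = 1.62 g
glycerol: 187 mmol/L × 92.1 g/mol × 0.115 L ÷ 1000 = 1.98 g
cyanocobalamin: 1.27 mg/L × 0.115 L = 0.15 mg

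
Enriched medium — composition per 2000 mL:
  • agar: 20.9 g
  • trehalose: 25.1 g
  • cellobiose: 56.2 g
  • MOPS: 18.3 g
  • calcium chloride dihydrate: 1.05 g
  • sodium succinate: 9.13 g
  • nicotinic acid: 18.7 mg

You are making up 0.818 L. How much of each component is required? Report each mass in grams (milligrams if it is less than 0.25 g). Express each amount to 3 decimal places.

agar 8.548 g; trehalose 10.266 g; cellobiose 22.986 g; MOPS 7.485 g; calcium chloride dihydrate 0.429 g; sodium succinate 3.734 g; nicotinic acid 7.648 mg

Scale factor = 818 mL / 2000 mL = 0.409.
agar: 20.9 g × (818 mL / 2000 mL) = 8.548 g
trehalose: 25.1 g × (818 mL / 2000 mL) = 10.266 g
cellobiose: 56.2 g × (818 mL / 2000 mL) = 22.986 g
MOPS: 18.3 g × (818 mL / 2000 mL) = 7.485 g
calcium chloride dihydrate: 1.05 g × (818 mL / 2000 mL) = 0.429 g
sodium succinate: 9.13 g × (818 mL / 2000 mL) = 3.734 g
nicotinic acid: 18.7 mg × (818 mL / 2000 mL) = 7.648 mg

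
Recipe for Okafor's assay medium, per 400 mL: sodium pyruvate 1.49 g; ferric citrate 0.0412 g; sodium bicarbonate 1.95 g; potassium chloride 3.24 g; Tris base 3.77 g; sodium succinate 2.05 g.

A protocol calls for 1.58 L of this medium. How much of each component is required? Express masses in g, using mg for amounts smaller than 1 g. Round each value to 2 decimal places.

sodium pyruvate 5.89 g; ferric citrate 162.74 mg; sodium bicarbonate 7.70 g; potassium chloride 12.80 g; Tris base 14.89 g; sodium succinate 8.10 g

Scale factor = 1580 mL / 400 mL = 3.95.
sodium pyruvate: 1.49 g × (1580 mL / 400 mL) = 5.89 g
ferric citrate: 0.0412 g × (1580 mL / 400 mL) = 0.16274 g = 162.74 mg
sodium bicarbonate: 1.95 g × (1580 mL / 400 mL) = 7.70 g
potassium chloride: 3.24 g × (1580 mL / 400 mL) = 12.80 g
Tris base: 3.77 g × (1580 mL / 400 mL) = 14.89 g
sodium succinate: 2.05 g × (1580 mL / 400 mL) = 8.10 g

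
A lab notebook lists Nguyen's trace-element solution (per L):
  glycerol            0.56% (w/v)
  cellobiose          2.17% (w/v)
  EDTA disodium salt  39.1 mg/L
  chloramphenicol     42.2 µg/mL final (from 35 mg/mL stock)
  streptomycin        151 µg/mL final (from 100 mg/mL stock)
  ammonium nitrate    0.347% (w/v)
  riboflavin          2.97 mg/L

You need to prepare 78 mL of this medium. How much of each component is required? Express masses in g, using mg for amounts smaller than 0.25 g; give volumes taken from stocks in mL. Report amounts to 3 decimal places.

glycerol 0.437 g; cellobiose 1.693 g; EDTA disodium salt 3.050 mg; chloramphenicol 0.094 mL; streptomycin 0.118 mL; ammonium nitrate 0.271 g; riboflavin 0.232 mg

Target volume = 78 mL = 0.078 L.
glycerol: 0.56% w/v = 5.6 g/L → 5.6 × 0.078 L = 0.437 g
cellobiose: 2.17 g per 100 mL × 78 mL ÷ 100 = 1.693 g
EDTA disodium salt: 39.1 mg/L × 0.078 L = 3.050 mg
chloramphenicol: V = C2·V2/C1 = 42.2 µg/mL × 78 mL ÷ 35000 µg/mL = 0.094 mL
streptomycin: V = C2·V2/C1 = 151 µg/mL × 78 mL ÷ 100000 µg/mL = 0.118 mL
ammonium nitrate: 0.347% w/v = 3.47 g/L → 3.47 × 0.078 L = 0.271 g
riboflavin: 2.97 mg/L × 0.078 L = 0.232 mg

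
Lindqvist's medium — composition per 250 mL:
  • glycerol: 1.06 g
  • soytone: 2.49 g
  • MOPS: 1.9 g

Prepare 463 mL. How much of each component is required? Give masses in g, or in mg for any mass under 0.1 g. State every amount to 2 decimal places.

glycerol 1.96 g; soytone 4.61 g; MOPS 3.52 g

Ratio of target to recipe volume: 463 / 250 = 1.852.
glycerol: 1.06 g × (463 mL / 250 mL) = 1.96 g
soytone: 2.49 g × (463 mL / 250 mL) = 4.61 g
MOPS: 1.9 g × (463 mL / 250 mL) = 3.52 g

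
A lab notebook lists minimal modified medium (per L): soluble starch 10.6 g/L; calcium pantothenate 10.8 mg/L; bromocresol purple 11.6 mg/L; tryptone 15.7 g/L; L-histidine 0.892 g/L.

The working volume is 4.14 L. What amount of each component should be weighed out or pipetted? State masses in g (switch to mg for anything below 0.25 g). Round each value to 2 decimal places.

soluble starch 43.88 g; calcium pantothenate 44.71 mg; bromocresol purple 48.02 mg; tryptone 65.00 g; L-histidine 3.69 g

Scale factor relative to 1 L: 4.14.
soluble starch: 10.6 g/L × 4.14 L = 43.88 g
calcium pantothenate: 10.8 mg/L × 4.14 L = 44.71 mg
bromocresol purple: 11.6 mg/L × 4.14 L = 48.02 mg
tryptone: 15.7 g/L × 4.14 L = 65.00 g
L-histidine: 0.892 g/L × 4.14 L = 3.69 g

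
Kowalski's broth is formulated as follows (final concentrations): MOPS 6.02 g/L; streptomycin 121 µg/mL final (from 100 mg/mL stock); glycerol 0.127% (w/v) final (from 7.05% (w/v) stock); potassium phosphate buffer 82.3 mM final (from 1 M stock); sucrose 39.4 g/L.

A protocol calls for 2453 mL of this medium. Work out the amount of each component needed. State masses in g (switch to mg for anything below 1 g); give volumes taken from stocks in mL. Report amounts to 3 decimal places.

Target volume = 2453 mL = 2.453 L.
MOPS: 6.02 g/L × 2.453 L = 14.767 g
streptomycin: C1V1 = C2V2 → 121 µg/mL × 2453 mL ÷ 100000 µg/mL = 2.968 mL
glycerol: dilute stock: 0.127% ÷ 7.05% × 2453 mL = 44.189 mL
potassium phosphate buffer: V = C2·V2/C1 = 82.3 mM × 2453 mL ÷ 1000 mM = 201.882 mL
sucrose: 39.4 g/L × 2.453 L = 96.648 g

MOPS 14.767 g; streptomycin 2.968 mL; glycerol 44.189 mL; potassium phosphate buffer 201.882 mL; sucrose 96.648 g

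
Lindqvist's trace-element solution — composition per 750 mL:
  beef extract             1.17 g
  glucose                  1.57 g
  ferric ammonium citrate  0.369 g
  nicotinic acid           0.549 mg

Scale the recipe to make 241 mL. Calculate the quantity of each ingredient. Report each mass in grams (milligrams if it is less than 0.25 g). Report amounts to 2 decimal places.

Ratio of target to recipe volume: 241 / 750 = 0.321333.
beef extract: 1.17 g × (241 mL / 750 mL) = 0.38 g
glucose: 1.57 g × (241 mL / 750 mL) = 0.50 g
ferric ammonium citrate: 0.369 g × (241 mL / 750 mL) = 0.118572 g = 118.57 mg
nicotinic acid: 0.549 mg × (241 mL / 750 mL) = 0.18 mg

beef extract 0.38 g; glucose 0.50 g; ferric ammonium citrate 118.57 mg; nicotinic acid 0.18 mg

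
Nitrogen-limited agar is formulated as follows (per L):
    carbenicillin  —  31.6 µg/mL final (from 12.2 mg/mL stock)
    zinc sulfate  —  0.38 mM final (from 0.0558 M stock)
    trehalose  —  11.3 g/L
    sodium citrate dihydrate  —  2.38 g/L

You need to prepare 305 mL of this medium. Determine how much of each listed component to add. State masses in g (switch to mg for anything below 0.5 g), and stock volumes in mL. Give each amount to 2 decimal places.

carbenicillin 0.79 mL; zinc sulfate 2.08 mL; trehalose 3.45 g; sodium citrate dihydrate 0.73 g

Working volume: 305 mL = 0.305 L.
carbenicillin: dilute stock: 31.6 µg/mL × 305 mL ÷ 12200 µg/mL = 0.79 mL
zinc sulfate: C1V1 = C2V2 → 0.38 mM × 305 mL ÷ 55.8 mM = 2.08 mL
trehalose: 11.3 g/L × 0.305 L = 3.45 g
sodium citrate dihydrate: 2.38 g/L × 0.305 L = 0.73 g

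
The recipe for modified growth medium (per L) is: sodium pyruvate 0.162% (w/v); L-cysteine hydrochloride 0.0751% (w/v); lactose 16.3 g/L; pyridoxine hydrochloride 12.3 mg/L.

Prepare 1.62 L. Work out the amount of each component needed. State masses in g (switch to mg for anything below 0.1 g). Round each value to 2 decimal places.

sodium pyruvate 2.62 g; L-cysteine hydrochloride 1.22 g; lactose 26.41 g; pyridoxine hydrochloride 19.93 mg

Working volume: 1.62 L.
sodium pyruvate: 0.162 g per 100 mL × 1620 mL ÷ 100 = 2.62 g
L-cysteine hydrochloride: 0.0751 g per 100 mL × 1620 mL ÷ 100 = 1.22 g
lactose: 16.3 g/L × 1.62 L = 26.41 g
pyridoxine hydrochloride: 12.3 mg/L × 1.62 L = 19.93 mg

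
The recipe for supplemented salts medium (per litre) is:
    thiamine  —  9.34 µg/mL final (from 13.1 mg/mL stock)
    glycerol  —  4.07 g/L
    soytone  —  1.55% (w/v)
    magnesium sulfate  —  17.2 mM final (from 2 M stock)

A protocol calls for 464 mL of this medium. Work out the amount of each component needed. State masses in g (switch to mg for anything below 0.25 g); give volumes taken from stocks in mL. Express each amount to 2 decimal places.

thiamine 0.33 mL; glycerol 1.89 g; soytone 7.19 g; magnesium sulfate 3.99 mL

Scale factor relative to 1 L: 0.464.
thiamine: dilute stock: 9.34 µg/mL × 464 mL ÷ 13100 µg/mL = 0.33 mL
glycerol: 4.07 g/L × 0.464 L = 1.89 g
soytone: 1.55 g per 100 mL × 464 mL ÷ 100 = 7.19 g
magnesium sulfate: dilute stock: 17.2 mM × 464 mL ÷ 2000 mM = 3.99 mL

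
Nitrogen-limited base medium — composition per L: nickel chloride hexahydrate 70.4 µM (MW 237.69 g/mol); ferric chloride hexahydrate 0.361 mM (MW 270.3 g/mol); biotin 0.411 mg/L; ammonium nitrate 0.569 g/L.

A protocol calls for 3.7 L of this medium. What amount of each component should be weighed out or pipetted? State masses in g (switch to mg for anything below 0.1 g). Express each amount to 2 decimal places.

nickel chloride hexahydrate 61.91 mg; ferric chloride hexahydrate 0.36 g; biotin 1.52 mg; ammonium nitrate 2.11 g

Scale factor relative to 1 L: 3.7.
nickel chloride hexahydrate: 70.4 µmol/L × 237.69 g/mol × 3.7 L ÷ 1000 = 61.91 mg
ferric chloride hexahydrate: 0.361 mmol/L × 270.3 g/mol × 3.7 L ÷ 1000 = 0.36 g
biotin: 0.411 mg/L × 3.7 L = 1.52 mg
ammonium nitrate: 0.569 g/L × 3.7 L = 2.11 g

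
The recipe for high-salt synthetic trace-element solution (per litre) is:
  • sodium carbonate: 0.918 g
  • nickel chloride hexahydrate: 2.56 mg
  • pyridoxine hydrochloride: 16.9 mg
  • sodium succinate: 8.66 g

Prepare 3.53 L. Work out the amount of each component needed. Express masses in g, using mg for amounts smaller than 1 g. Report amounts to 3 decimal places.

Scale factor = 3530 mL / 1000 mL = 3.53.
sodium carbonate: 0.918 g × (3530 mL / 1000 mL) = 3.241 g
nickel chloride hexahydrate: 2.56 mg × (3530 mL / 1000 mL) = 9.037 mg
pyridoxine hydrochloride: 16.9 mg × (3530 mL / 1000 mL) = 59.657 mg
sodium succinate: 8.66 g × (3530 mL / 1000 mL) = 30.570 g

sodium carbonate 3.241 g; nickel chloride hexahydrate 9.037 mg; pyridoxine hydrochloride 59.657 mg; sodium succinate 30.570 g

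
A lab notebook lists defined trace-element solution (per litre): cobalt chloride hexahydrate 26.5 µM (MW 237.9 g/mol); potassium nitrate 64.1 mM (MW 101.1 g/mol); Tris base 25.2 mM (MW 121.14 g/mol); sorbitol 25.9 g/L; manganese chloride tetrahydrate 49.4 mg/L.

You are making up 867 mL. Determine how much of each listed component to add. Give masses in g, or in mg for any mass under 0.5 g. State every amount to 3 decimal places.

Scale factor relative to 1 L: 0.867.
cobalt chloride hexahydrate: 26.5 µmol/L × 237.9 g/mol × 0.867 L ÷ 1000 = 5.466 mg
potassium nitrate: 64.1 mmol/L × 101.1 g/mol × 0.867 L ÷ 1000 = 5.619 g
Tris base: 25.2 mmol/L × 121.14 g/mol × 0.867 L ÷ 1000 = 2.647 g
sorbitol: 25.9 g/L × 0.867 L = 22.455 g
manganese chloride tetrahydrate: 49.4 mg/L × 0.867 L = 42.830 mg

cobalt chloride hexahydrate 5.466 mg; potassium nitrate 5.619 g; Tris base 2.647 g; sorbitol 22.455 g; manganese chloride tetrahydrate 42.830 mg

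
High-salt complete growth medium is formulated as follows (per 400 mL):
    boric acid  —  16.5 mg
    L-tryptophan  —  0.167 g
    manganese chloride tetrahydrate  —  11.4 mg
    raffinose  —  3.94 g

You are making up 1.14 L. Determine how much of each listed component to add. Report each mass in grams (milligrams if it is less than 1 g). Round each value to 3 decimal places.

boric acid 47.025 mg; L-tryptophan 475.950 mg; manganese chloride tetrahydrate 32.490 mg; raffinose 11.229 g

Scale factor = 1140 mL / 400 mL = 2.85.
boric acid: 16.5 mg × (1140 mL / 400 mL) = 47.025 mg
L-tryptophan: 0.167 g × (1140 mL / 400 mL) = 0.47595 g = 475.950 mg
manganese chloride tetrahydrate: 11.4 mg × (1140 mL / 400 mL) = 32.490 mg
raffinose: 3.94 g × (1140 mL / 400 mL) = 11.229 g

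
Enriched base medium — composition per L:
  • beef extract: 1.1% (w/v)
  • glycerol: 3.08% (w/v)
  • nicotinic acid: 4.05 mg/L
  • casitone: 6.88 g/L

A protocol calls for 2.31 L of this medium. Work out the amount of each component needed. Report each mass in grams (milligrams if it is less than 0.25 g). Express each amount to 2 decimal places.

Scale factor relative to 1 L: 2.31.
beef extract: 1.1 g per 100 mL × 2310 mL ÷ 100 = 25.41 g
glycerol: 3.08 g per 100 mL × 2310 mL ÷ 100 = 71.15 g
nicotinic acid: 4.05 mg/L × 2.31 L = 9.36 mg
casitone: 6.88 g/L × 2.31 L = 15.89 g

beef extract 25.41 g; glycerol 71.15 g; nicotinic acid 9.36 mg; casitone 15.89 g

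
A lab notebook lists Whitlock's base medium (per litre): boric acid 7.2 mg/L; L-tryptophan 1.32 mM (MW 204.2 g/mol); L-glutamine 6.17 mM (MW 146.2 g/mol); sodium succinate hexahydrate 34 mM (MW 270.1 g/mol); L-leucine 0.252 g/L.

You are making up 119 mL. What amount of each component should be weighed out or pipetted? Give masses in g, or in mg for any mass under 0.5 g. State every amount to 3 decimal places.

boric acid 0.857 mg; L-tryptophan 32.076 mg; L-glutamine 107.344 mg; sodium succinate hexahydrate 1.093 g; L-leucine 29.988 mg

Working volume: 119 mL = 0.119 L.
boric acid: 7.2 mg/L × 0.119 L = 0.857 mg
L-tryptophan: 1.32 mmol/L × 204.2 mg/mmol × 0.119 L = 32.076 mg
L-glutamine: 6.17 mmol/L × 146.2 mg/mmol × 0.119 L = 107.344 mg
sodium succinate hexahydrate: 34 mmol/L × 270.1 g/mol × 0.119 L ÷ 1000 = 1.093 g
L-leucine: 0.252 g/L × 0.119 L = 0.029988 g = 29.988 mg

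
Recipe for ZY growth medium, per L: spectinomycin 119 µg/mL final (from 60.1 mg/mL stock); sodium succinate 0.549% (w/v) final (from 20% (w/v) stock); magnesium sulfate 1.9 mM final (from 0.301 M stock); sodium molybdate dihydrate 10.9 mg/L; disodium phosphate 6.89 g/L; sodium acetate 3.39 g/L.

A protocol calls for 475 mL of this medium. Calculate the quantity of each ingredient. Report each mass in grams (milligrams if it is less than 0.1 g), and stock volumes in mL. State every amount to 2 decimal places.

spectinomycin 0.94 mL; sodium succinate 13.04 mL; magnesium sulfate 3.00 mL; sodium molybdate dihydrate 5.18 mg; disodium phosphate 3.27 g; sodium acetate 1.61 g

Scale factor relative to 1 L: 0.475.
spectinomycin: C1V1 = C2V2 → 119 µg/mL × 475 mL ÷ 60100 µg/mL = 0.94 mL
sodium succinate: V = C2·V2/C1 = 0.549% ÷ 20% × 475 mL = 13.04 mL
magnesium sulfate: dilute stock: 1.9 mM × 475 mL ÷ 301 mM = 3.00 mL
sodium molybdate dihydrate: 10.9 mg/L × 0.475 L = 5.18 mg
disodium phosphate: 6.89 g/L × 0.475 L = 3.27 g
sodium acetate: 3.39 g/L × 0.475 L = 1.61 g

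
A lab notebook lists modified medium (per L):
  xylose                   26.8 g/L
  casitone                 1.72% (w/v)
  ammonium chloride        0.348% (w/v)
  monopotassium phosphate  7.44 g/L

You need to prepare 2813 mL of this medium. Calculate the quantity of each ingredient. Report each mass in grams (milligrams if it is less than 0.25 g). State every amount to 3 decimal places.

Working volume: 2813 mL = 2.813 L.
xylose: 26.8 g/L × 2.813 L = 75.388 g
casitone: 1.72 g per 100 mL × 2813 mL ÷ 100 = 48.384 g
ammonium chloride: 0.348% w/v = 3.48 g/L → 3.48 × 2.813 L = 9.789 g
monopotassium phosphate: 7.44 g/L × 2.813 L = 20.929 g

xylose 75.388 g; casitone 48.384 g; ammonium chloride 9.789 g; monopotassium phosphate 20.929 g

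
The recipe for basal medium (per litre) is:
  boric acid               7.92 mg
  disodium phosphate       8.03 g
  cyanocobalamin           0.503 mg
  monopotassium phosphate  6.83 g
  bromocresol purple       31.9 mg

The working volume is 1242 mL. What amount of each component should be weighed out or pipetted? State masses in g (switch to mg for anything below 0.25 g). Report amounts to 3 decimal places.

boric acid 9.837 mg; disodium phosphate 9.973 g; cyanocobalamin 0.625 mg; monopotassium phosphate 8.483 g; bromocresol purple 39.620 mg

Ratio of target to recipe volume: 1242 / 1000 = 1.242.
boric acid: 7.92 mg × (1242 mL / 1000 mL) = 9.837 mg
disodium phosphate: 8.03 g × (1242 mL / 1000 mL) = 9.973 g
cyanocobalamin: 0.503 mg × (1242 mL / 1000 mL) = 0.625 mg
monopotassium phosphate: 6.83 g × (1242 mL / 1000 mL) = 8.483 g
bromocresol purple: 31.9 mg × (1242 mL / 1000 mL) = 39.620 mg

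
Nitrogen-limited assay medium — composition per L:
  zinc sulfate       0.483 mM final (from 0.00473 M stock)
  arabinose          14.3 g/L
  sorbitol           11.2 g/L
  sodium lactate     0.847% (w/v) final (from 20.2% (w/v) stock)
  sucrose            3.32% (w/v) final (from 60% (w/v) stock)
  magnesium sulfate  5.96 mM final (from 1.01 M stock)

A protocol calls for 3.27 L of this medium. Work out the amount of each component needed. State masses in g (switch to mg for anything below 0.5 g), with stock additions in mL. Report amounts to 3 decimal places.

Scale factor relative to 1 L: 3.27.
zinc sulfate: V = C2·V2/C1 = 0.483 mM × 3270 mL ÷ 4.73 mM = 333.913 mL
arabinose: 14.3 g/L × 3.27 L = 46.761 g
sorbitol: 11.2 g/L × 3.27 L = 36.624 g
sodium lactate: C1V1 = C2V2 → 0.847% ÷ 20.2% × 3270 mL = 137.113 mL
sucrose: V = C2·V2/C1 = 3.32% ÷ 60% × 3270 mL = 180.940 mL
magnesium sulfate: C1V1 = C2V2 → 5.96 mM × 3270 mL ÷ 1010 mM = 19.296 mL

zinc sulfate 333.913 mL; arabinose 46.761 g; sorbitol 36.624 g; sodium lactate 137.113 mL; sucrose 180.940 mL; magnesium sulfate 19.296 mL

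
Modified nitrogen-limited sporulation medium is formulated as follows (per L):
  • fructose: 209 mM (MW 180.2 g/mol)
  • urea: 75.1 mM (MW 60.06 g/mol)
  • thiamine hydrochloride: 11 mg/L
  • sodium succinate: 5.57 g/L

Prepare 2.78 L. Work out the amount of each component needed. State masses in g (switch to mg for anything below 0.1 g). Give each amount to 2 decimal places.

fructose 104.70 g; urea 12.54 g; thiamine hydrochloride 30.58 mg; sodium succinate 15.48 g

Scale factor relative to 1 L: 2.78.
fructose: 209 mmol/L × 180.2 g/mol × 2.78 L ÷ 1000 = 104.70 g
urea: 75.1 mmol/L × 60.06 g/mol × 2.78 L ÷ 1000 = 12.54 g
thiamine hydrochloride: 11 mg/L × 2.78 L = 30.58 mg
sodium succinate: 5.57 g/L × 2.78 L = 15.48 g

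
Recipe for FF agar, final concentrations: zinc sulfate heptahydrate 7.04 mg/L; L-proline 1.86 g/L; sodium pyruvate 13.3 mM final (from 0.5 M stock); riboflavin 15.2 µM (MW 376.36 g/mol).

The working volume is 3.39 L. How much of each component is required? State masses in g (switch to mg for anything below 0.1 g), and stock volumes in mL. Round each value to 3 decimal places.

zinc sulfate heptahydrate 23.866 mg; L-proline 6.305 g; sodium pyruvate 90.174 mL; riboflavin 19.393 mg

Scale factor relative to 1 L: 3.39.
zinc sulfate heptahydrate: 7.04 mg/L × 3.39 L = 23.866 mg
L-proline: 1.86 g/L × 3.39 L = 6.305 g
sodium pyruvate: dilute stock: 13.3 mM × 3390 mL ÷ 500 mM = 90.174 mL
riboflavin: 15.2 µmol/L × 376.36 g/mol × 3.39 L ÷ 1000 = 19.393 mg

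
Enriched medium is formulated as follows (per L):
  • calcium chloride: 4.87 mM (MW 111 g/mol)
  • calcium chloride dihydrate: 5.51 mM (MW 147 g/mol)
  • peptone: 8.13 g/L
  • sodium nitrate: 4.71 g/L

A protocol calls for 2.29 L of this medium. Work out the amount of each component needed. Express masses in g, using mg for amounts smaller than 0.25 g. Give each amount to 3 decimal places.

Scale factor relative to 1 L: 2.29.
calcium chloride: 4.87 mmol/L × 111 g/mol × 2.29 L ÷ 1000 = 1.238 g
calcium chloride dihydrate: 5.51 mmol/L × 147 g/mol × 2.29 L ÷ 1000 = 1.855 g
peptone: 8.13 g/L × 2.29 L = 18.618 g
sodium nitrate: 4.71 g/L × 2.29 L = 10.786 g

calcium chloride 1.238 g; calcium chloride dihydrate 1.855 g; peptone 18.618 g; sodium nitrate 10.786 g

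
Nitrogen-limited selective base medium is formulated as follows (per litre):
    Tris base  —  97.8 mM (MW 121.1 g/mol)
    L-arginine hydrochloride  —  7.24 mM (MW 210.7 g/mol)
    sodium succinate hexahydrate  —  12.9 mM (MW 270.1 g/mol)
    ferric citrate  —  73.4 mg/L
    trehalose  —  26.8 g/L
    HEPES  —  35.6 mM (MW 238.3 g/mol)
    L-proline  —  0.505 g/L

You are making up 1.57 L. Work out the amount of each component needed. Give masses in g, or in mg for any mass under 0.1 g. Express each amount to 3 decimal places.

Working volume: 1.57 L.
Tris base: 97.8 mmol/L × 121.1 g/mol × 1.57 L ÷ 1000 = 18.594 g
L-arginine hydrochloride: 7.24 mmol/L × 210.7 g/mol × 1.57 L ÷ 1000 = 2.395 g
sodium succinate hexahydrate: 12.9 mmol/L × 270.1 g/mol × 1.57 L ÷ 1000 = 5.470 g
ferric citrate: 73.4 mg/L × 1.57 L = 115.238 mg = 0.115 g
trehalose: 26.8 g/L × 1.57 L = 42.076 g
HEPES: 35.6 mmol/L × 238.3 g/mol × 1.57 L ÷ 1000 = 13.319 g
L-proline: 0.505 g/L × 1.57 L = 0.793 g

Tris base 18.594 g; L-arginine hydrochloride 2.395 g; sodium succinate hexahydrate 5.470 g; ferric citrate 0.115 g; trehalose 42.076 g; HEPES 13.319 g; L-proline 0.793 g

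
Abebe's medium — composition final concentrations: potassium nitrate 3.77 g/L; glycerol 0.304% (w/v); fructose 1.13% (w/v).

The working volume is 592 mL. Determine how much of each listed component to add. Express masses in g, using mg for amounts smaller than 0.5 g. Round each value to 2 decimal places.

Scale factor relative to 1 L: 0.592.
potassium nitrate: 3.77 g/L × 0.592 L = 2.23 g
glycerol: 0.304 g per 100 mL × 592 mL ÷ 100 = 1.80 g
fructose: 1.13% w/v = 11.3 g/L → 11.3 × 0.592 L = 6.69 g

potassium nitrate 2.23 g; glycerol 1.80 g; fructose 6.69 g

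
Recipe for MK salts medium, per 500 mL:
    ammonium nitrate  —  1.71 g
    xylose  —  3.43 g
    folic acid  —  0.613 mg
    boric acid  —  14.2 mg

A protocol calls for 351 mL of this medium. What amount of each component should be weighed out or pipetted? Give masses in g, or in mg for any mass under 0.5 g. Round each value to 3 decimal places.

Ratio of target to recipe volume: 351 / 500 = 0.702.
ammonium nitrate: 1.71 g × (351 mL / 500 mL) = 1.200 g
xylose: 3.43 g × (351 mL / 500 mL) = 2.408 g
folic acid: 0.613 mg × (351 mL / 500 mL) = 0.430 mg
boric acid: 14.2 mg × (351 mL / 500 mL) = 9.968 mg

ammonium nitrate 1.200 g; xylose 2.408 g; folic acid 0.430 mg; boric acid 9.968 mg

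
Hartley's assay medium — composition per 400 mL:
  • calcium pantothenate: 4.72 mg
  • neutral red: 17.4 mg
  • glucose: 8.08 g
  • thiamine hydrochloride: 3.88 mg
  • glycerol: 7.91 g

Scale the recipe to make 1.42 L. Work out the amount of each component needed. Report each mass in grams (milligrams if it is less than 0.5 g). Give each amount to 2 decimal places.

Ratio of target to recipe volume: 1420 / 400 = 3.55.
calcium pantothenate: 4.72 mg × (1420 mL / 400 mL) = 16.76 mg
neutral red: 17.4 mg × (1420 mL / 400 mL) = 61.77 mg
glucose: 8.08 g × (1420 mL / 400 mL) = 28.68 g
thiamine hydrochloride: 3.88 mg × (1420 mL / 400 mL) = 13.77 mg
glycerol: 7.91 g × (1420 mL / 400 mL) = 28.08 g

calcium pantothenate 16.76 mg; neutral red 61.77 mg; glucose 28.68 g; thiamine hydrochloride 13.77 mg; glycerol 28.08 g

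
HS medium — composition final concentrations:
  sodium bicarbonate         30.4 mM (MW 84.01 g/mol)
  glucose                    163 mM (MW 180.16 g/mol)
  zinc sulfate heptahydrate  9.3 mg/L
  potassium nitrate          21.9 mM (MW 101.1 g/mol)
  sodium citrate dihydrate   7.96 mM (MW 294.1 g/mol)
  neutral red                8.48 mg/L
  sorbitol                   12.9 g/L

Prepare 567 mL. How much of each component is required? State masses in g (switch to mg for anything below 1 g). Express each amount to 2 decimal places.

Working volume: 567 mL = 0.567 L.
sodium bicarbonate: 30.4 mmol/L × 84.01 g/mol × 0.567 L ÷ 1000 = 1.45 g
glucose: 163 mmol/L × 180.16 g/mol × 0.567 L ÷ 1000 = 16.65 g
zinc sulfate heptahydrate: 9.3 mg/L × 0.567 L = 5.27 mg
potassium nitrate: 21.9 mmol/L × 101.1 g/mol × 0.567 L ÷ 1000 = 1.26 g
sodium citrate dihydrate: 7.96 mmol/L × 294.1 g/mol × 0.567 L ÷ 1000 = 1.33 g
neutral red: 8.48 mg/L × 0.567 L = 4.81 mg
sorbitol: 12.9 g/L × 0.567 L = 7.31 g

sodium bicarbonate 1.45 g; glucose 16.65 g; zinc sulfate heptahydrate 5.27 mg; potassium nitrate 1.26 g; sodium citrate dihydrate 1.33 g; neutral red 4.81 mg; sorbitol 7.31 g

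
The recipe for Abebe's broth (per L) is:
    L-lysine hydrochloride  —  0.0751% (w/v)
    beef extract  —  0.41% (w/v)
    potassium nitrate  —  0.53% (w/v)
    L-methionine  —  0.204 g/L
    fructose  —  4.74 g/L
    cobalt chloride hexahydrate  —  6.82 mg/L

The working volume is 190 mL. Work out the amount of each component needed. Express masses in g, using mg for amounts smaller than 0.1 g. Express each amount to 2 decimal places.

L-lysine hydrochloride 0.14 g; beef extract 0.78 g; potassium nitrate 1.01 g; L-methionine 38.76 mg; fructose 0.90 g; cobalt chloride hexahydrate 1.30 mg

Working volume: 190 mL = 0.19 L.
L-lysine hydrochloride: 0.0751% w/v = 0.751 g/L → 0.751 × 0.19 L = 0.14 g
beef extract: 0.41 g per 100 mL × 190 mL ÷ 100 = 0.78 g
potassium nitrate: 0.53 g per 100 mL × 190 mL ÷ 100 = 1.01 g
L-methionine: 0.204 g/L × 0.19 L = 0.03876 g = 38.76 mg
fructose: 4.74 g/L × 0.19 L = 0.90 g
cobalt chloride hexahydrate: 6.82 mg/L × 0.19 L = 1.30 mg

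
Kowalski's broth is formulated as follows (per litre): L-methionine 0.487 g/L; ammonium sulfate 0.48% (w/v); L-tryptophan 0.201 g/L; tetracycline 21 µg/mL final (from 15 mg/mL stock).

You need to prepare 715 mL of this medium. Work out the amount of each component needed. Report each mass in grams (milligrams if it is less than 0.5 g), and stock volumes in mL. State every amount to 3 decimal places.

L-methionine 348.205 mg; ammonium sulfate 3.432 g; L-tryptophan 143.715 mg; tetracycline 1.001 mL

Working volume: 715 mL = 0.715 L.
L-methionine: 0.487 g/L × 0.715 L = 0.348205 g = 348.205 mg
ammonium sulfate: 0.48% w/v = 4.8 g/L → 4.8 × 0.715 L = 3.432 g
L-tryptophan: 0.201 g/L × 0.715 L = 0.143715 g = 143.715 mg
tetracycline: dilute stock: 21 µg/mL × 715 mL ÷ 15000 µg/mL = 1.001 mL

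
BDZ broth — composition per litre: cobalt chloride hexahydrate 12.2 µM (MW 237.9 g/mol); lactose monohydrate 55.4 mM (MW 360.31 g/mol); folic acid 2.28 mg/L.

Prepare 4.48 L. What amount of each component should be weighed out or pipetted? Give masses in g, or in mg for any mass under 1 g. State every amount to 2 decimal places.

cobalt chloride hexahydrate 13.00 mg; lactose monohydrate 89.43 g; folic acid 10.21 mg

Working volume: 4.48 L.
cobalt chloride hexahydrate: 12.2 µmol/L × 237.9 g/mol × 4.48 L ÷ 1000 = 13.00 mg
lactose monohydrate: 55.4 mmol/L × 360.31 g/mol × 4.48 L ÷ 1000 = 89.43 g
folic acid: 2.28 mg/L × 4.48 L = 10.21 mg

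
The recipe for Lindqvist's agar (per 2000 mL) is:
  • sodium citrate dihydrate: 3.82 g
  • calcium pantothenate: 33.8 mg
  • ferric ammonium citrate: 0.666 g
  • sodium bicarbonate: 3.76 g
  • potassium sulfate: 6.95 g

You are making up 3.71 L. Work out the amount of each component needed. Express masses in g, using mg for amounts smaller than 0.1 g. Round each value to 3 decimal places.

Scale factor = 3710 mL / 2000 mL = 1.855.
sodium citrate dihydrate: 3.82 g × (3710 mL / 2000 mL) = 7.086 g
calcium pantothenate: 33.8 mg × (3710 mL / 2000 mL) = 62.699 mg
ferric ammonium citrate: 0.666 g × (3710 mL / 2000 mL) = 1.235 g
sodium bicarbonate: 3.76 g × (3710 mL / 2000 mL) = 6.975 g
potassium sulfate: 6.95 g × (3710 mL / 2000 mL) = 12.892 g

sodium citrate dihydrate 7.086 g; calcium pantothenate 62.699 mg; ferric ammonium citrate 1.235 g; sodium bicarbonate 6.975 g; potassium sulfate 12.892 g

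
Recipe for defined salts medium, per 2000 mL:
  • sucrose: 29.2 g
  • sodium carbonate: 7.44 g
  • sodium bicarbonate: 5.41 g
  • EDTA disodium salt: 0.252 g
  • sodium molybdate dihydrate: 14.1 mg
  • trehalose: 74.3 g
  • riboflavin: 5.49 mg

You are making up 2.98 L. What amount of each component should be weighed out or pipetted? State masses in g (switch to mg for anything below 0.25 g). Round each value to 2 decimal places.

sucrose 43.51 g; sodium carbonate 11.09 g; sodium bicarbonate 8.06 g; EDTA disodium salt 0.38 g; sodium molybdate dihydrate 21.01 mg; trehalose 110.71 g; riboflavin 8.18 mg

Ratio of target to recipe volume: 2980 / 2000 = 1.49.
sucrose: 29.2 g × (2980 mL / 2000 mL) = 43.51 g
sodium carbonate: 7.44 g × (2980 mL / 2000 mL) = 11.09 g
sodium bicarbonate: 5.41 g × (2980 mL / 2000 mL) = 8.06 g
EDTA disodium salt: 0.252 g × (2980 mL / 2000 mL) = 0.38 g
sodium molybdate dihydrate: 14.1 mg × (2980 mL / 2000 mL) = 21.01 mg
trehalose: 74.3 g × (2980 mL / 2000 mL) = 110.71 g
riboflavin: 5.49 mg × (2980 mL / 2000 mL) = 8.18 mg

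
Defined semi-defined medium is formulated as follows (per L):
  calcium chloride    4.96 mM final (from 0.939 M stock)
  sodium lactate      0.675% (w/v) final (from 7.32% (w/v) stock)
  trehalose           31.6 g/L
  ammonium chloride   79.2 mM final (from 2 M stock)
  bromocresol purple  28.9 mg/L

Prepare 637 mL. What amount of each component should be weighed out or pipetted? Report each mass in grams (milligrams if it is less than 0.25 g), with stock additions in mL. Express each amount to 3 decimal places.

calcium chloride 3.365 mL; sodium lactate 58.740 mL; trehalose 20.129 g; ammonium chloride 25.225 mL; bromocresol purple 18.409 mg

Target volume = 637 mL = 0.637 L.
calcium chloride: V = C2·V2/C1 = 4.96 mM × 637 mL ÷ 939 mM = 3.365 mL
sodium lactate: V = C2·V2/C1 = 0.675% ÷ 7.32% × 637 mL = 58.740 mL
trehalose: 31.6 g/L × 0.637 L = 20.129 g
ammonium chloride: V = C2·V2/C1 = 79.2 mM × 637 mL ÷ 2000 mM = 25.225 mL
bromocresol purple: 28.9 mg/L × 0.637 L = 18.409 mg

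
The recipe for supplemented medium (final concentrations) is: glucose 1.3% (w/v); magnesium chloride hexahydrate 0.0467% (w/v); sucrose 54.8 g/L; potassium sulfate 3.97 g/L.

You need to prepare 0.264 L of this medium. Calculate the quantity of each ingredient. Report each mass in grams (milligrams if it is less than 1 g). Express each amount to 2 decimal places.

Working volume: 0.264 L.
glucose: 1.3% w/v = 13 g/L → 13 × 0.264 L = 3.43 g
magnesium chloride hexahydrate: 0.0467 g per 100 mL × 264 mL ÷ 100 = 0.123288 g = 123.29 mg
sucrose: 54.8 g/L × 0.264 L = 14.47 g
potassium sulfate: 3.97 g/L × 0.264 L = 1.05 g

glucose 3.43 g; magnesium chloride hexahydrate 123.29 mg; sucrose 14.47 g; potassium sulfate 1.05 g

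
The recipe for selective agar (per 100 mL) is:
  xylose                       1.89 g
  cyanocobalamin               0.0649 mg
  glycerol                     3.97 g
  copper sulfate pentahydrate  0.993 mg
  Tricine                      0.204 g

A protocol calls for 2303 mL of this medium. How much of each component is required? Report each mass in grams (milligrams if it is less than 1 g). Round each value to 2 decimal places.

xylose 43.53 g; cyanocobalamin 1.49 mg; glycerol 91.43 g; copper sulfate pentahydrate 22.87 mg; Tricine 4.70 g

Scale factor = 2303 mL / 100 mL = 23.03.
xylose: 1.89 g × (2303 mL / 100 mL) = 43.53 g
cyanocobalamin: 0.0649 mg × (2303 mL / 100 mL) = 1.49 mg
glycerol: 3.97 g × (2303 mL / 100 mL) = 91.43 g
copper sulfate pentahydrate: 0.993 mg × (2303 mL / 100 mL) = 22.87 mg
Tricine: 0.204 g × (2303 mL / 100 mL) = 4.70 g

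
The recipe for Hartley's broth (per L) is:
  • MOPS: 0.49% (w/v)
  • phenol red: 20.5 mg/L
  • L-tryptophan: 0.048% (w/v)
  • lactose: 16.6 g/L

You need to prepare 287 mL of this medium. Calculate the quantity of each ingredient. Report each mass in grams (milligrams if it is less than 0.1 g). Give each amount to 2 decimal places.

Scale factor relative to 1 L: 0.287.
MOPS: 0.49 g per 100 mL × 287 mL ÷ 100 = 1.41 g
phenol red: 20.5 mg/L × 0.287 L = 5.88 mg
L-tryptophan: 0.048 g per 100 mL × 287 mL ÷ 100 = 0.14 g
lactose: 16.6 g/L × 0.287 L = 4.76 g

MOPS 1.41 g; phenol red 5.88 mg; L-tryptophan 0.14 g; lactose 4.76 g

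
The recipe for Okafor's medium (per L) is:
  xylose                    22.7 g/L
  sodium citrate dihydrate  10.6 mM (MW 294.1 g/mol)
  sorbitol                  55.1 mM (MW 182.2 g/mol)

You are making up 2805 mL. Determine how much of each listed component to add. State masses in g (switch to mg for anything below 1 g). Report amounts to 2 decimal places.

Working volume: 2805 mL = 2.805 L.
xylose: 22.7 g/L × 2.805 L = 63.67 g
sodium citrate dihydrate: 10.6 mmol/L × 294.1 g/mol × 2.805 L ÷ 1000 = 8.74 g
sorbitol: 55.1 mmol/L × 182.2 g/mol × 2.805 L ÷ 1000 = 28.16 g

xylose 63.67 g; sodium citrate dihydrate 8.74 g; sorbitol 28.16 g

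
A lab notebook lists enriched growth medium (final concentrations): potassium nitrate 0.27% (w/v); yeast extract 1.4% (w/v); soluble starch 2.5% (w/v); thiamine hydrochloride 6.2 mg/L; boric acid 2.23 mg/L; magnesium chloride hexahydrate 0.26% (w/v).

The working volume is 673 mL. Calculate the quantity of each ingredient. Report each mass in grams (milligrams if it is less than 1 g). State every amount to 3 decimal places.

potassium nitrate 1.817 g; yeast extract 9.422 g; soluble starch 16.825 g; thiamine hydrochloride 4.173 mg; boric acid 1.501 mg; magnesium chloride hexahydrate 1.750 g

Target volume = 673 mL = 0.673 L.
potassium nitrate: 0.27% w/v = 2.7 g/L → 2.7 × 0.673 L = 1.817 g
yeast extract: 1.4 g per 100 mL × 673 mL ÷ 100 = 9.422 g
soluble starch: 2.5 g per 100 mL × 673 mL ÷ 100 = 16.825 g
thiamine hydrochloride: 6.2 mg/L × 0.673 L = 4.173 mg
boric acid: 2.23 mg/L × 0.673 L = 1.501 mg
magnesium chloride hexahydrate: 0.26% w/v = 2.6 g/L → 2.6 × 0.673 L = 1.750 g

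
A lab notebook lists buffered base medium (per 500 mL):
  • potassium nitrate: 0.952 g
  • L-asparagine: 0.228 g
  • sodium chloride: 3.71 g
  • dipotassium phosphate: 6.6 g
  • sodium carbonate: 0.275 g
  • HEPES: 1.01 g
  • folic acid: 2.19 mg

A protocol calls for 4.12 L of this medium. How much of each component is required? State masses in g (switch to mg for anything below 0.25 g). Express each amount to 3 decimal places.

potassium nitrate 7.844 g; L-asparagine 1.879 g; sodium chloride 30.570 g; dipotassium phosphate 54.384 g; sodium carbonate 2.266 g; HEPES 8.322 g; folic acid 18.046 mg

Scale factor = 4120 mL / 500 mL = 8.24.
potassium nitrate: 0.952 g × (4120 mL / 500 mL) = 7.844 g
L-asparagine: 0.228 g × (4120 mL / 500 mL) = 1.879 g
sodium chloride: 3.71 g × (4120 mL / 500 mL) = 30.570 g
dipotassium phosphate: 6.6 g × (4120 mL / 500 mL) = 54.384 g
sodium carbonate: 0.275 g × (4120 mL / 500 mL) = 2.266 g
HEPES: 1.01 g × (4120 mL / 500 mL) = 8.322 g
folic acid: 2.19 mg × (4120 mL / 500 mL) = 18.046 mg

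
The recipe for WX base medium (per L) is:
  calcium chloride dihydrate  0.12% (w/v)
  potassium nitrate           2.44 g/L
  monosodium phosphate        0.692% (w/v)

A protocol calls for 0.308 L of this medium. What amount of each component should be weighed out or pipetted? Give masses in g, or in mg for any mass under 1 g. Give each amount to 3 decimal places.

calcium chloride dihydrate 369.600 mg; potassium nitrate 751.520 mg; monosodium phosphate 2.131 g

Working volume: 0.308 L.
calcium chloride dihydrate: 0.12 g per 100 mL × 308 mL ÷ 100 = 0.3696 g = 369.600 mg
potassium nitrate: 2.44 g/L × 0.308 L = 0.75152 g = 751.520 mg
monosodium phosphate: 0.692 g per 100 mL × 308 mL ÷ 100 = 2.131 g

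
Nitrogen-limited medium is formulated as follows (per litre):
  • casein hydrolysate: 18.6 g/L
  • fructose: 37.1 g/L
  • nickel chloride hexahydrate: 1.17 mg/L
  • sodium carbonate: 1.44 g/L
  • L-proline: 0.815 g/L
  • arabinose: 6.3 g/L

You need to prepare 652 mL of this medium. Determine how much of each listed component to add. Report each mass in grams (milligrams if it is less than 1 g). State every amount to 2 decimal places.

Target volume = 652 mL = 0.652 L.
casein hydrolysate: 18.6 g/L × 0.652 L = 12.13 g
fructose: 37.1 g/L × 0.652 L = 24.19 g
nickel chloride hexahydrate: 1.17 mg/L × 0.652 L = 0.76 mg
sodium carbonate: 1.44 g/L × 0.652 L = 0.93888 g = 938.88 mg
L-proline: 0.815 g/L × 0.652 L = 0.53138 g = 531.38 mg
arabinose: 6.3 g/L × 0.652 L = 4.11 g

casein hydrolysate 12.13 g; fructose 24.19 g; nickel chloride hexahydrate 0.76 mg; sodium carbonate 938.88 mg; L-proline 531.38 mg; arabinose 4.11 g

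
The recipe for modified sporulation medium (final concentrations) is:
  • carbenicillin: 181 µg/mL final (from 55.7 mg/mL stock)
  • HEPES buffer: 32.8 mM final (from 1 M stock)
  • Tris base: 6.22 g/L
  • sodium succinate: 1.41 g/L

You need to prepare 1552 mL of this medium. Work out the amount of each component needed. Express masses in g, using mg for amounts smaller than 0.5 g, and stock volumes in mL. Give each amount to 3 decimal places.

Target volume = 1552 mL = 1.552 L.
carbenicillin: C1V1 = C2V2 → 181 µg/mL × 1552 mL ÷ 55700 µg/mL = 5.043 mL
HEPES buffer: C1V1 = C2V2 → 32.8 mM × 1552 mL ÷ 1000 mM = 50.906 mL
Tris base: 6.22 g/L × 1.552 L = 9.653 g
sodium succinate: 1.41 g/L × 1.552 L = 2.188 g

carbenicillin 5.043 mL; HEPES buffer 50.906 mL; Tris base 9.653 g; sodium succinate 2.188 g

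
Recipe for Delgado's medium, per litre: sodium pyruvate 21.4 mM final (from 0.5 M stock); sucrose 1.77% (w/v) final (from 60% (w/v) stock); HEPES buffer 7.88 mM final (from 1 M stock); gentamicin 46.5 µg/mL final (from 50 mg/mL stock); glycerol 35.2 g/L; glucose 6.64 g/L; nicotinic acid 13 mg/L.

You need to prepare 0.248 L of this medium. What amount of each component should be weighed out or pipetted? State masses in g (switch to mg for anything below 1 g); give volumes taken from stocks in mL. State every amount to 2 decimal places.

Scale factor relative to 1 L: 0.248.
sodium pyruvate: dilute stock: 21.4 mM × 248 mL ÷ 500 mM = 10.61 mL
sucrose: dilute stock: 1.77% ÷ 60% × 248 mL = 7.32 mL
HEPES buffer: dilute stock: 7.88 mM × 248 mL ÷ 1000 mM = 1.95 mL
gentamicin: C1V1 = C2V2 → 46.5 µg/mL × 248 mL ÷ 50000 µg/mL = 0.23 mL
glycerol: 35.2 g/L × 0.248 L = 8.73 g
glucose: 6.64 g/L × 0.248 L = 1.65 g
nicotinic acid: 13 mg/L × 0.248 L = 3.22 mg

sodium pyruvate 10.61 mL; sucrose 7.32 mL; HEPES buffer 1.95 mL; gentamicin 0.23 mL; glycerol 8.73 g; glucose 1.65 g; nicotinic acid 3.22 mg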